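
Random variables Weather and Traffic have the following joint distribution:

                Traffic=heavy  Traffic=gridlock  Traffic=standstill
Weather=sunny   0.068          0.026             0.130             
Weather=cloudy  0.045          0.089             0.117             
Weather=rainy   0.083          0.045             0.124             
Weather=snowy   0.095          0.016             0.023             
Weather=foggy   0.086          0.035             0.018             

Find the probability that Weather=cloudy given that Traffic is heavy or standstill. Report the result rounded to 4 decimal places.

P(Traffic=heavy) = 0.068 + 0.045 + 0.083 + 0.095 + 0.086 = 0.377.
P(Traffic=standstill) = 0.130 + 0.117 + 0.124 + 0.023 + 0.018 = 0.412.
P(Traffic ∈ {heavy, standstill}) = 0.377 + 0.412 = 0.789; P(Weather=cloudy, Traffic ∈ {heavy, standstill}) = 0.045 + 0.117 = 0.162.
P(Weather=cloudy | Traffic ∈ {heavy, standstill}) = 0.162/0.789 = 0.2053.

0.2053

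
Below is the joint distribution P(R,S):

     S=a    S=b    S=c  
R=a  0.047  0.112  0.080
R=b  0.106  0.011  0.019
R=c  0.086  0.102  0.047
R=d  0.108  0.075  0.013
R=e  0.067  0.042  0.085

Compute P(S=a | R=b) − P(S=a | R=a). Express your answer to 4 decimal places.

P(R=b) = 0.106 + 0.011 + 0.019 = 0.136; P(S=a | R=b) = 0.106/0.136 = 0.77941.
P(R=a) = 0.047 + 0.112 + 0.080 = 0.239; P(S=a | R=a) = 0.047/0.239 = 0.19665.
Difference = 0.5828.

0.5828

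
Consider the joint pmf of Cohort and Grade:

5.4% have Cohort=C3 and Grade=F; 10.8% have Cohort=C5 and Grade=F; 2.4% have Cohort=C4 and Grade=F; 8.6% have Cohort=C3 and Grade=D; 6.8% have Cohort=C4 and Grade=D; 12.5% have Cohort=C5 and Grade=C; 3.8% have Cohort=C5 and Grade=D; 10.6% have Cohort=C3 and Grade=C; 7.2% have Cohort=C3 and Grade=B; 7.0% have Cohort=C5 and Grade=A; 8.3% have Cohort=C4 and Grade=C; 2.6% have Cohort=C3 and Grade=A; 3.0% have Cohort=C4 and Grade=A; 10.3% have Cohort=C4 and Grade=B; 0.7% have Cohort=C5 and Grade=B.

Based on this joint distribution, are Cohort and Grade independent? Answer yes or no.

P(Cohort=C5) = 0.348 and P(Grade=B) = 0.182, so their product is 0.06334, but P(Cohort=C5, Grade=B) = 0.007. Since these differ, Cohort and Grade are not independent.

no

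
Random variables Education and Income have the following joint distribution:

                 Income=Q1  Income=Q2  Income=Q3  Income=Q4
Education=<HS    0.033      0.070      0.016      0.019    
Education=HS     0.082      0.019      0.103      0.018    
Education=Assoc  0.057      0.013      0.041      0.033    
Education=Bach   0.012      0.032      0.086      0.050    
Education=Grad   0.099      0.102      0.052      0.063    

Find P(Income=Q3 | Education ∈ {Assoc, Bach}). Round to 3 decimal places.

0.392

P(Education=Assoc) = 0.057 + 0.013 + 0.041 + 0.033 = 0.144.
P(Education=Bach) = 0.012 + 0.032 + 0.086 + 0.050 = 0.180.
P(Education ∈ {Assoc, Bach}) = 0.144 + 0.180 = 0.324; P(Income=Q3, Education ∈ {Assoc, Bach}) = 0.041 + 0.086 = 0.127.
P(Income=Q3 | Education ∈ {Assoc, Bach}) = 0.127/0.324 = 0.392.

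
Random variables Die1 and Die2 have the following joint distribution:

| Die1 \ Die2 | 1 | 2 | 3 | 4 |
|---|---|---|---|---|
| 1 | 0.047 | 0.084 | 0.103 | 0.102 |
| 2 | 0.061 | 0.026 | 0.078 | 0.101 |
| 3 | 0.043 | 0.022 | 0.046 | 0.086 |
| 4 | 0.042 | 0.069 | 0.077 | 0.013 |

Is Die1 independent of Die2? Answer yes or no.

P(Die1=4) = 0.201 and P(Die2=4) = 0.302, so their product is 0.06070, but P(Die1=4, Die2=4) = 0.013. Since these differ, Die1 and Die2 are not independent.

no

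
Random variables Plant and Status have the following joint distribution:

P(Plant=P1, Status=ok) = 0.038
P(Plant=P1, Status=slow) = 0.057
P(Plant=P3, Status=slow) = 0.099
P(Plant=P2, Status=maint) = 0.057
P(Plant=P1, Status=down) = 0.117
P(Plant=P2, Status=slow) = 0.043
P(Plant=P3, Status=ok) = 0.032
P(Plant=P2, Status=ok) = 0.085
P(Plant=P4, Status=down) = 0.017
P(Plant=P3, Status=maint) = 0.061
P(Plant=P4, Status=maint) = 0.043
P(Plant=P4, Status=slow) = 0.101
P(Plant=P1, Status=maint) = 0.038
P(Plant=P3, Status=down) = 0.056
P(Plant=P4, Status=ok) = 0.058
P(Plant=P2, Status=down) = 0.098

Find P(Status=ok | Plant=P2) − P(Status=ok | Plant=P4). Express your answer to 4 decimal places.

P(Plant=P2) = 0.085 + 0.043 + 0.098 + 0.057 = 0.283; P(Status=ok | Plant=P2) = 0.085/0.283 = 0.30035.
P(Plant=P4) = 0.058 + 0.101 + 0.017 + 0.043 = 0.219; P(Status=ok | Plant=P4) = 0.058/0.219 = 0.26484.
Difference = 0.0355.

0.0355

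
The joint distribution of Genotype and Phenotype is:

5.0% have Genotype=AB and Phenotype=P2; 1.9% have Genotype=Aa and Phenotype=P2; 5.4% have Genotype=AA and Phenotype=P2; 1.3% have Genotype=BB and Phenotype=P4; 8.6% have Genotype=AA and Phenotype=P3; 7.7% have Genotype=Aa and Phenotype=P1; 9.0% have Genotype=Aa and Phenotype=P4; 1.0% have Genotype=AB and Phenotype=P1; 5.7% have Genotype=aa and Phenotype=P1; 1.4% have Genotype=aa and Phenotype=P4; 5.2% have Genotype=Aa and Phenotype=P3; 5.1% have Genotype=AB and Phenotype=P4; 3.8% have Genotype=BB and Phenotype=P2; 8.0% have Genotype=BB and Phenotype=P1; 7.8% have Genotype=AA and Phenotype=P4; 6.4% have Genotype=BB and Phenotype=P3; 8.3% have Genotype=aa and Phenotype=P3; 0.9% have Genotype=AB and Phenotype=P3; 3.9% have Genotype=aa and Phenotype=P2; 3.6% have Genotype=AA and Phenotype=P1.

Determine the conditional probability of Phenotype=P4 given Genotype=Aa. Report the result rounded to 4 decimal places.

P(Genotype=Aa) = 0.077 + 0.019 + 0.052 + 0.090 = 0.238.
P(Phenotype=P4 | Genotype=Aa) = 0.090/0.238 = 0.3782.

0.3782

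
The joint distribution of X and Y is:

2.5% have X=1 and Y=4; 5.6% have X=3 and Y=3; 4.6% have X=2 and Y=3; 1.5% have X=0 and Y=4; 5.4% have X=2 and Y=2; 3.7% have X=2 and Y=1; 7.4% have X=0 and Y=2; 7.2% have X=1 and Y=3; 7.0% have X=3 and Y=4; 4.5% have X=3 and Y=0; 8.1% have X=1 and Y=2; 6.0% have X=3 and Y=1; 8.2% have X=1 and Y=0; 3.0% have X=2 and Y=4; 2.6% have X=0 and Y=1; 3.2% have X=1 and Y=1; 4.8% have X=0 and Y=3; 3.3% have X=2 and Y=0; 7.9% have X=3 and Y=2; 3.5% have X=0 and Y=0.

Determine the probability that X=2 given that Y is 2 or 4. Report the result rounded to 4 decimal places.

P(Y=2) = 0.074 + 0.081 + 0.054 + 0.079 = 0.288.
P(Y=4) = 0.015 + 0.025 + 0.030 + 0.070 = 0.140.
P(Y ∈ {2, 4}) = 0.288 + 0.140 = 0.428; P(X=2, Y ∈ {2, 4}) = 0.054 + 0.030 = 0.084.
P(X=2 | Y ∈ {2, 4}) = 0.084/0.428 = 0.1963.

0.1963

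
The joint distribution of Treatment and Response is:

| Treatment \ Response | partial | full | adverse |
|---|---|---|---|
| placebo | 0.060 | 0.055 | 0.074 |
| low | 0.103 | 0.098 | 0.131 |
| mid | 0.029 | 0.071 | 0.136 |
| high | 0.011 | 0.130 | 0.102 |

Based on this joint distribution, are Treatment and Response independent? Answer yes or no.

no

P(Treatment=high) = 0.243 and P(Response=full) = 0.354, so their product is 0.08602, but P(Treatment=high, Response=full) = 0.130. Since these differ, Treatment and Response are not independent.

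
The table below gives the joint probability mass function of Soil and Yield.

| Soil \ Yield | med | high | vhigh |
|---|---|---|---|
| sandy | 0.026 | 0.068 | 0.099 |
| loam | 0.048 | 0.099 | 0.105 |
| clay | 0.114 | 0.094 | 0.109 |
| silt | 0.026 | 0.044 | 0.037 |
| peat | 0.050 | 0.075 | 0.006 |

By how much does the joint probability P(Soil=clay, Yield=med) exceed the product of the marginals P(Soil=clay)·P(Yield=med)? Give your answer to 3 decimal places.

0.030

P(Soil=clay) = 0.114 + 0.094 + 0.109 = 0.317.
P(Yield=med) = 0.026 + 0.048 + 0.114 + 0.026 + 0.050 = 0.264.
P(Soil=clay, Yield=med) − P(Soil=clay)P(Yield=med) = 0.114 − 0.317×0.264 = 0.030.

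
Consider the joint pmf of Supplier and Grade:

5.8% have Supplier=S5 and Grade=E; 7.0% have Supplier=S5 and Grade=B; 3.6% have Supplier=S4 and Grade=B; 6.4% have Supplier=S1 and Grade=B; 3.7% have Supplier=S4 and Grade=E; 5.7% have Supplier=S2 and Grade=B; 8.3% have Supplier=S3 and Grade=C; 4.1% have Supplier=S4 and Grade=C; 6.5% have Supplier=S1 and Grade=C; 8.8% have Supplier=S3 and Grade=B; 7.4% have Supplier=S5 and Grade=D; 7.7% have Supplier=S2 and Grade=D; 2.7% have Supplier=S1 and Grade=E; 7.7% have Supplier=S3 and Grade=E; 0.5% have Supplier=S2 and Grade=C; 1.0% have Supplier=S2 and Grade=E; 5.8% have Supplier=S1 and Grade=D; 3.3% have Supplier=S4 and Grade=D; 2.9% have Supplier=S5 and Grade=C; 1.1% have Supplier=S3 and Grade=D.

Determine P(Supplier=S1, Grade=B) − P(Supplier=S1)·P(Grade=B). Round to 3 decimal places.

-0.003

P(Supplier=S1) = 0.064 + 0.065 + 0.058 + 0.027 = 0.214.
P(Grade=B) = 0.064 + 0.057 + 0.088 + 0.036 + 0.070 = 0.315.
P(Supplier=S1, Grade=B) − P(Supplier=S1)P(Grade=B) = 0.064 − 0.214×0.315 = -0.003.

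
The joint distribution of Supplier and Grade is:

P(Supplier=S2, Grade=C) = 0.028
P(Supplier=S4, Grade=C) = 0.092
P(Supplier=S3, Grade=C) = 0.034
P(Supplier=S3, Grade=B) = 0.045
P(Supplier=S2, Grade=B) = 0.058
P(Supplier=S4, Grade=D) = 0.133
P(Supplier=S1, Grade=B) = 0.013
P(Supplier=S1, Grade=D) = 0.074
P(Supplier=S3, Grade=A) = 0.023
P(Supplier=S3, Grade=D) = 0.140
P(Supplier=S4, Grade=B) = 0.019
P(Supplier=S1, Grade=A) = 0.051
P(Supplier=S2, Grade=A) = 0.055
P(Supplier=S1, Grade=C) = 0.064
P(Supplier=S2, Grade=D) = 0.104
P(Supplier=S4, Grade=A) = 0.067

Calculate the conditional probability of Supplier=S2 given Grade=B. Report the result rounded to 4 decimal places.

P(Grade=B) = 0.013 + 0.058 + 0.045 + 0.019 = 0.135.
P(Supplier=S2 | Grade=B) = 0.058/0.135 = 0.4296.

0.4296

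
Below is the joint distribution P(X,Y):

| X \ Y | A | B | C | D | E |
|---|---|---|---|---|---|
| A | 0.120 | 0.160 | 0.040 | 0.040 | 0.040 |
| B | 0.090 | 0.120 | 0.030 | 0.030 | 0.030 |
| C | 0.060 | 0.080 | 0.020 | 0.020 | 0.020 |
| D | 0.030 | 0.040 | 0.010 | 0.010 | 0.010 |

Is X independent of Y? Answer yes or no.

yes

Every cell satisfies P(X,Y) = P(X)·P(Y). For instance P(X=C) = 0.200, P(Y=A) = 0.300, and 0.200×0.300 = 0.060 matches the joint entry. So X and Y are independent.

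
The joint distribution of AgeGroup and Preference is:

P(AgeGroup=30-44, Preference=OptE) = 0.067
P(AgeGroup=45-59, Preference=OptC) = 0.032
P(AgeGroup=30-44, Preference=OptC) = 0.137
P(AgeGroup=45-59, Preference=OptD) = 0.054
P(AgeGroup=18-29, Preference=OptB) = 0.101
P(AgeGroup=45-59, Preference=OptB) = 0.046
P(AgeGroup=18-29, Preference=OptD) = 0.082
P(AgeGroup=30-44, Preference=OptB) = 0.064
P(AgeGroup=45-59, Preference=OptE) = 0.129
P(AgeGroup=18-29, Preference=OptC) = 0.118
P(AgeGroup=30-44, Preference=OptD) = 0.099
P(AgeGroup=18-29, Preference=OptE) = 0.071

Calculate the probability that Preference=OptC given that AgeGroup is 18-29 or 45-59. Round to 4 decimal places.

0.2370

P(AgeGroup=18-29) = 0.101 + 0.118 + 0.082 + 0.071 = 0.372.
P(AgeGroup=45-59) = 0.046 + 0.032 + 0.054 + 0.129 = 0.261.
P(AgeGroup ∈ {18-29, 45-59}) = 0.372 + 0.261 = 0.633; P(Preference=OptC, AgeGroup ∈ {18-29, 45-59}) = 0.118 + 0.032 = 0.150.
P(Preference=OptC | AgeGroup ∈ {18-29, 45-59}) = 0.150/0.633 = 0.2370.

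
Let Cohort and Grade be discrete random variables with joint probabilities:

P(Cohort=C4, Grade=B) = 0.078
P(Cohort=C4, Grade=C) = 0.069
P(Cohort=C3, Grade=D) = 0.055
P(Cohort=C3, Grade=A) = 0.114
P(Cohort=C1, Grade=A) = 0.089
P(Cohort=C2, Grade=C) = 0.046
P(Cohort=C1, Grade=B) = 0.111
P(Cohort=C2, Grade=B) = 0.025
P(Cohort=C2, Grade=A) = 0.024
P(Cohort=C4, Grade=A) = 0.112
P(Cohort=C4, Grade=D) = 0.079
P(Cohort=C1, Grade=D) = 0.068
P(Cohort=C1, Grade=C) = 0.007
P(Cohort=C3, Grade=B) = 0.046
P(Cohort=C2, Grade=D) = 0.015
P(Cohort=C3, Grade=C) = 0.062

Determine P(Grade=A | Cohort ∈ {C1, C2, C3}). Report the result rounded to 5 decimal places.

0.34290

P(Cohort=C1) = 0.089 + 0.111 + 0.007 + 0.068 = 0.275.
P(Cohort=C2) = 0.024 + 0.025 + 0.046 + 0.015 = 0.110.
P(Cohort=C3) = 0.114 + 0.046 + 0.062 + 0.055 = 0.277.
P(Cohort ∈ {C1, C2, C3}) = 0.275 + 0.110 + 0.277 = 0.662; P(Grade=A, Cohort ∈ {C1, C2, C3}) = 0.089 + 0.024 + 0.114 = 0.227.
P(Grade=A | Cohort ∈ {C1, C2, C3}) = 0.227/0.662 = 0.34290.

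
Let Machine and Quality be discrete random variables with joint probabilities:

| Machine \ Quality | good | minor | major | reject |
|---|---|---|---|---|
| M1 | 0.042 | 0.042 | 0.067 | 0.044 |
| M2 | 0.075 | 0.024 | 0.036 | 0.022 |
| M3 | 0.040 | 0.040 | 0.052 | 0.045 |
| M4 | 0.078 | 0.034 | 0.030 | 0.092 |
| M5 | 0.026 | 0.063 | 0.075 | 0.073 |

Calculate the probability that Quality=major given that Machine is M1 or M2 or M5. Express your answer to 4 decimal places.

0.3022

P(Machine=M1) = 0.042 + 0.042 + 0.067 + 0.044 = 0.195.
P(Machine=M2) = 0.075 + 0.024 + 0.036 + 0.022 = 0.157.
P(Machine=M5) = 0.026 + 0.063 + 0.075 + 0.073 = 0.237.
P(Machine ∈ {M1, M2, M5}) = 0.195 + 0.157 + 0.237 = 0.589; P(Quality=major, Machine ∈ {M1, M2, M5}) = 0.067 + 0.036 + 0.075 = 0.178.
P(Quality=major | Machine ∈ {M1, M2, M5}) = 0.178/0.589 = 0.3022.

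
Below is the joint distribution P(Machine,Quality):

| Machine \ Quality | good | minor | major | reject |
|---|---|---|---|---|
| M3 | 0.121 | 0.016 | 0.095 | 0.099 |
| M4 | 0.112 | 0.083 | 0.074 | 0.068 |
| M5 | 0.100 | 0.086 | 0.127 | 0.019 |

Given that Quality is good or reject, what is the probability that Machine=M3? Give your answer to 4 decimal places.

0.4239

P(Quality=good) = 0.121 + 0.112 + 0.100 = 0.333.
P(Quality=reject) = 0.099 + 0.068 + 0.019 = 0.186.
P(Quality ∈ {good, reject}) = 0.333 + 0.186 = 0.519; P(Machine=M3, Quality ∈ {good, reject}) = 0.121 + 0.099 = 0.220.
P(Machine=M3 | Quality ∈ {good, reject}) = 0.220/0.519 = 0.4239.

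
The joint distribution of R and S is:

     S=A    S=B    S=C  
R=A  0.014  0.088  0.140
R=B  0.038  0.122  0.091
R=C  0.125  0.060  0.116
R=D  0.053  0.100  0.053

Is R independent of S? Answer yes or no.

P(R=C) = 0.301 and P(S=A) = 0.230, so their product is 0.06923, but P(R=C, S=A) = 0.125. Since these differ, R and S are not independent.

no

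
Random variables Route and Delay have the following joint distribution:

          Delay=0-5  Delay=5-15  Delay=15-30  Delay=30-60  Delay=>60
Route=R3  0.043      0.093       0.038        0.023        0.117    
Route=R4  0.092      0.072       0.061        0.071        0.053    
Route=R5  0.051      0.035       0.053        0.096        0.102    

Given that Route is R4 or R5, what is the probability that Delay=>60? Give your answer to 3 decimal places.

0.226

P(Route=R4) = 0.092 + 0.072 + 0.061 + 0.071 + 0.053 = 0.349.
P(Route=R5) = 0.051 + 0.035 + 0.053 + 0.096 + 0.102 = 0.337.
P(Route ∈ {R4, R5}) = 0.349 + 0.337 = 0.686; P(Delay=>60, Route ∈ {R4, R5}) = 0.053 + 0.102 = 0.155.
P(Delay=>60 | Route ∈ {R4, R5}) = 0.155/0.686 = 0.226.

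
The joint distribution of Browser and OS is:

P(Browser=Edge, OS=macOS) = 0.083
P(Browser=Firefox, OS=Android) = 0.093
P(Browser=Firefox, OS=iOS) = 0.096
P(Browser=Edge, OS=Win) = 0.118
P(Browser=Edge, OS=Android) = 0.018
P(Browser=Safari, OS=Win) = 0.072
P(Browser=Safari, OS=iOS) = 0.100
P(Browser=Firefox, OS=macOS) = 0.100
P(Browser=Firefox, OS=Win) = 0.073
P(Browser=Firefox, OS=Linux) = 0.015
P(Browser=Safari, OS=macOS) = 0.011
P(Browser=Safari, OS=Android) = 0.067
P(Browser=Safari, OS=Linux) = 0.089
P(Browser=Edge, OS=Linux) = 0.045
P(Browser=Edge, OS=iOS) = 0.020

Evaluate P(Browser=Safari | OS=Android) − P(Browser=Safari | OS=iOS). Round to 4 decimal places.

P(OS=Android) = 0.093 + 0.067 + 0.018 = 0.178; P(Browser=Safari | OS=Android) = 0.067/0.178 = 0.37640.
P(OS=iOS) = 0.096 + 0.100 + 0.020 = 0.216; P(Browser=Safari | OS=iOS) = 0.100/0.216 = 0.46296.
Difference = -0.0866.

-0.0866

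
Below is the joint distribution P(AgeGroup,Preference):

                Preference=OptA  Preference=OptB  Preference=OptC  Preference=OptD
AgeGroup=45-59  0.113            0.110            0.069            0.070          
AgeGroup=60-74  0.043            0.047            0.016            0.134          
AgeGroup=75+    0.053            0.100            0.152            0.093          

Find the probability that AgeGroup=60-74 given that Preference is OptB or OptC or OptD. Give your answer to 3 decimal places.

0.249

P(Preference=OptB) = 0.110 + 0.047 + 0.100 = 0.257.
P(Preference=OptC) = 0.069 + 0.016 + 0.152 = 0.237.
P(Preference=OptD) = 0.070 + 0.134 + 0.093 = 0.297.
P(Preference ∈ {OptB, OptC, OptD}) = 0.257 + 0.237 + 0.297 = 0.791; P(AgeGroup=60-74, Preference ∈ {OptB, OptC, OptD}) = 0.047 + 0.016 + 0.134 = 0.197.
P(AgeGroup=60-74 | Preference ∈ {OptB, OptC, OptD}) = 0.197/0.791 = 0.249.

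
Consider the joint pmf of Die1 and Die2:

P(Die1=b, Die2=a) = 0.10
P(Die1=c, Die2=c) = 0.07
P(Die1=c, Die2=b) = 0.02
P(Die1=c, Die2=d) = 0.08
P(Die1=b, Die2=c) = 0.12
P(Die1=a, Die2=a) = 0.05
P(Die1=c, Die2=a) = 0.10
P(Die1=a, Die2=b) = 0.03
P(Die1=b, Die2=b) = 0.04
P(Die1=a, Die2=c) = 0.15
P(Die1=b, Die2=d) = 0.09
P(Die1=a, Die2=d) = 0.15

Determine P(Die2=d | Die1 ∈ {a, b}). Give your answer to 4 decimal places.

P(Die1=a) = 0.05 + 0.03 + 0.15 + 0.15 = 0.38.
P(Die1=b) = 0.10 + 0.04 + 0.12 + 0.09 = 0.35.
P(Die1 ∈ {a, b}) = 0.38 + 0.35 = 0.73; P(Die2=d, Die1 ∈ {a, b}) = 0.15 + 0.09 = 0.24.
P(Die2=d | Die1 ∈ {a, b}) = 0.24/0.73 = 0.3288.

0.3288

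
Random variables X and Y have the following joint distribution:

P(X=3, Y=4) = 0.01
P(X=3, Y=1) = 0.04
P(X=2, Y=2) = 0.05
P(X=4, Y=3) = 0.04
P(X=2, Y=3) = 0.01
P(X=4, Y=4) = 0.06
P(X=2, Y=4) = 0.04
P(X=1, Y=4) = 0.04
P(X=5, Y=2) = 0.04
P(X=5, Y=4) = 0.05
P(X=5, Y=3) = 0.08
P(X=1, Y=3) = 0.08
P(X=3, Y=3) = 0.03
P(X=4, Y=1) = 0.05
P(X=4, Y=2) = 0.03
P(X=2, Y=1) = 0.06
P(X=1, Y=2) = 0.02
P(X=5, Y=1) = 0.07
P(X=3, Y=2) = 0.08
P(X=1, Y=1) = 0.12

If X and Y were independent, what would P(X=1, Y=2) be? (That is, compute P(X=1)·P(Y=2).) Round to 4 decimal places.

P(X=1) = 0.12 + 0.02 + 0.08 + 0.04 = 0.26.
P(Y=2) = 0.02 + 0.05 + 0.08 + 0.03 + 0.04 = 0.22.
Product: 0.26 × 0.22 = 0.0572.

0.0572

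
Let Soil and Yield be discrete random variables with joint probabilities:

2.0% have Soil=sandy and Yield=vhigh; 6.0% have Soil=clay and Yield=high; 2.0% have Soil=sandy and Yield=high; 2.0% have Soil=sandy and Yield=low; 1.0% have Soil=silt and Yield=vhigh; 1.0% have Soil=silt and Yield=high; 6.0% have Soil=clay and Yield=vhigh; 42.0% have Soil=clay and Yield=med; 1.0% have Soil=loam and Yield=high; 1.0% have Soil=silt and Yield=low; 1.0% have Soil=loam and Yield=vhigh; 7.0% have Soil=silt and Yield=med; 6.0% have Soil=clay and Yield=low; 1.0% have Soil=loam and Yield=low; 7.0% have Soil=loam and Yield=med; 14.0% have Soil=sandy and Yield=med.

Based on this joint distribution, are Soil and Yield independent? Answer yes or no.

Every cell satisfies P(Soil,Yield) = P(Soil)·P(Yield). For instance P(Soil=loam) = 0.100, P(Yield=med) = 0.700, and 0.100×0.700 = 0.070 matches the joint entry. So Soil and Yield are independent.

yes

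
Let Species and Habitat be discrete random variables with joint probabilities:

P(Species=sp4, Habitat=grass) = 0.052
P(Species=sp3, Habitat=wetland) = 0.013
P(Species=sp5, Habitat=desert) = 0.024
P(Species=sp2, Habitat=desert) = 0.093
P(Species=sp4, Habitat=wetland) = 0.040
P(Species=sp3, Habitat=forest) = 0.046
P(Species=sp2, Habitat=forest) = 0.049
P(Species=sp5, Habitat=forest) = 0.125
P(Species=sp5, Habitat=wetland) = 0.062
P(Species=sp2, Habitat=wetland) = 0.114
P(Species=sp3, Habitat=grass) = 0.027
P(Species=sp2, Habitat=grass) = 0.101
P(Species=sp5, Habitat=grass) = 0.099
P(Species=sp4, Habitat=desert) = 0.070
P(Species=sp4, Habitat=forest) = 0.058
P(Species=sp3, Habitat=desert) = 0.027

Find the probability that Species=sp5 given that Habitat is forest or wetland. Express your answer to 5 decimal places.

P(Habitat=forest) = 0.049 + 0.046 + 0.058 + 0.125 = 0.278.
P(Habitat=wetland) = 0.114 + 0.013 + 0.040 + 0.062 = 0.229.
P(Habitat ∈ {forest, wetland}) = 0.278 + 0.229 = 0.507; P(Species=sp5, Habitat ∈ {forest, wetland}) = 0.125 + 0.062 = 0.187.
P(Species=sp5 | Habitat ∈ {forest, wetland}) = 0.187/0.507 = 0.36884.

0.36884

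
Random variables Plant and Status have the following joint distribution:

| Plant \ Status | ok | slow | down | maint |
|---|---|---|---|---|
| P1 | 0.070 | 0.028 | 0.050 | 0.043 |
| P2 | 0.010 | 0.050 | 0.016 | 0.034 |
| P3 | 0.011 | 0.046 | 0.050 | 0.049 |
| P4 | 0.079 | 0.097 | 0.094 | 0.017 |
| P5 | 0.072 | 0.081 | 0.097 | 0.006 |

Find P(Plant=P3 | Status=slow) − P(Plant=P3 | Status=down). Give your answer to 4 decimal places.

P(Status=slow) = 0.028 + 0.050 + 0.046 + 0.097 + 0.081 = 0.302; P(Plant=P3 | Status=slow) = 0.046/0.302 = 0.15232.
P(Status=down) = 0.050 + 0.016 + 0.050 + 0.094 + 0.097 = 0.307; P(Plant=P3 | Status=down) = 0.050/0.307 = 0.16287.
Difference = -0.0105.

-0.0105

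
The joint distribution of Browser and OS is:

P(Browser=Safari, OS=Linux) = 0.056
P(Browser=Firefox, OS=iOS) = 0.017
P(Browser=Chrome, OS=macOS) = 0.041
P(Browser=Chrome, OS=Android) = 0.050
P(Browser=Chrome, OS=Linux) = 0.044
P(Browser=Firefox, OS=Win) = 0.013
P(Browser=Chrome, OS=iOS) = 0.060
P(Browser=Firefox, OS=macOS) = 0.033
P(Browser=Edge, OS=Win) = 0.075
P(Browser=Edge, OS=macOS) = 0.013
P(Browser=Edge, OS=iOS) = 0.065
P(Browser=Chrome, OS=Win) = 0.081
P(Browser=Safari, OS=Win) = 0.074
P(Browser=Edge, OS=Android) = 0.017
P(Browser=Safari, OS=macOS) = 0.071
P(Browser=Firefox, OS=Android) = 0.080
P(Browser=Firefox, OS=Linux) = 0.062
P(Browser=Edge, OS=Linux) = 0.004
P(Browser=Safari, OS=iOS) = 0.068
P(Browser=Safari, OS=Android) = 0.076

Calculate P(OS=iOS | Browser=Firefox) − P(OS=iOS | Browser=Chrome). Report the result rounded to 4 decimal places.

P(Browser=Firefox) = 0.013 + 0.033 + 0.062 + 0.017 + 0.080 = 0.205; P(OS=iOS | Browser=Firefox) = 0.017/0.205 = 0.08293.
P(Browser=Chrome) = 0.081 + 0.041 + 0.044 + 0.060 + 0.050 = 0.276; P(OS=iOS | Browser=Chrome) = 0.060/0.276 = 0.21739.
Difference = -0.1345.

-0.1345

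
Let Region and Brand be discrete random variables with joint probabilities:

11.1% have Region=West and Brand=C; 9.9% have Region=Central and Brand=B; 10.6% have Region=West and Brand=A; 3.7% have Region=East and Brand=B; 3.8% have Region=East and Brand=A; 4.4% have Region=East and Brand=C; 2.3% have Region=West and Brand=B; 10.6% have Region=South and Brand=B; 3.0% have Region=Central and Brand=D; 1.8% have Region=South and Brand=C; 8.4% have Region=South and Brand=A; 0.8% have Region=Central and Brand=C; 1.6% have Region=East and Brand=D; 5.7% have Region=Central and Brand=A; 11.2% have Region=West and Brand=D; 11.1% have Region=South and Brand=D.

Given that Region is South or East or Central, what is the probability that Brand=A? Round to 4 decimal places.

0.2762

P(Region=South) = 0.084 + 0.106 + 0.018 + 0.111 = 0.319.
P(Region=East) = 0.038 + 0.037 + 0.044 + 0.016 = 0.135.
P(Region=Central) = 0.057 + 0.099 + 0.008 + 0.030 = 0.194.
P(Region ∈ {South, East, Central}) = 0.319 + 0.135 + 0.194 = 0.648; P(Brand=A, Region ∈ {South, East, Central}) = 0.084 + 0.038 + 0.057 = 0.179.
P(Brand=A | Region ∈ {South, East, Central}) = 0.179/0.648 = 0.2762.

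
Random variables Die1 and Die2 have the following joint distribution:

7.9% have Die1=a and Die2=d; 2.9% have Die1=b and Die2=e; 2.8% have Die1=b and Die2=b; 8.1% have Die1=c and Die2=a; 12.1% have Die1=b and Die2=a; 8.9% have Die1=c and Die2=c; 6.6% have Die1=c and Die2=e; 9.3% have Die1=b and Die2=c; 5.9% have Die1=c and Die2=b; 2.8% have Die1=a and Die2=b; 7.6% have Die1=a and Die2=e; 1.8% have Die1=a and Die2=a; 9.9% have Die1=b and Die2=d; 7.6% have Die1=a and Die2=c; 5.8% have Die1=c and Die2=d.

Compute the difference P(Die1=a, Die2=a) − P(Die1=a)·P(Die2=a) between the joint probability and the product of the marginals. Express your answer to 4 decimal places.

-0.0429

P(Die1=a) = 0.018 + 0.028 + 0.076 + 0.079 + 0.076 = 0.277.
P(Die2=a) = 0.018 + 0.121 + 0.081 = 0.220.
P(Die1=a, Die2=a) − P(Die1=a)P(Die2=a) = 0.018 − 0.277×0.220 = -0.0429.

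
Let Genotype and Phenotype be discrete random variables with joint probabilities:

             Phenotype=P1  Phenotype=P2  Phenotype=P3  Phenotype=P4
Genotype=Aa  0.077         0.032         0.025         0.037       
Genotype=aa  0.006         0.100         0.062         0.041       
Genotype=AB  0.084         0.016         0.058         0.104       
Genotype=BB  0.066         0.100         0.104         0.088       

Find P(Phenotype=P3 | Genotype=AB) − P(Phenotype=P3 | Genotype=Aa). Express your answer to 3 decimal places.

P(Genotype=AB) = 0.084 + 0.016 + 0.058 + 0.104 = 0.262; P(Phenotype=P3 | Genotype=AB) = 0.058/0.262 = 0.2214.
P(Genotype=Aa) = 0.077 + 0.032 + 0.025 + 0.037 = 0.171; P(Phenotype=P3 | Genotype=Aa) = 0.025/0.171 = 0.1462.
Difference = 0.075.

0.075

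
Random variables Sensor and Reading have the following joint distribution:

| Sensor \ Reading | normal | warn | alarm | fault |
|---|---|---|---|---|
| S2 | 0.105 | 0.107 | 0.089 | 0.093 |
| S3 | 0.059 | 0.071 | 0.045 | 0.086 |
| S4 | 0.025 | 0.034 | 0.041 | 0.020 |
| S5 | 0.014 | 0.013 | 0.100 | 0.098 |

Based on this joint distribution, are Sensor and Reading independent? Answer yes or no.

P(Sensor=S5) = 0.225 and P(Reading=alarm) = 0.275, so their product is 0.06188, but P(Sensor=S5, Reading=alarm) = 0.100. Since these differ, Sensor and Reading are not independent.

no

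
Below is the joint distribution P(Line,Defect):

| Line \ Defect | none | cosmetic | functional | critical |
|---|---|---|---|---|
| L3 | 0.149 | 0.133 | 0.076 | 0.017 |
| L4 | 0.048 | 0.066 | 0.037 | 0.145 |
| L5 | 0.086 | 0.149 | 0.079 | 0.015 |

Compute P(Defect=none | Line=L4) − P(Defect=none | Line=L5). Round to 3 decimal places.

-0.099

P(Line=L4) = 0.048 + 0.066 + 0.037 + 0.145 = 0.296; P(Defect=none | Line=L4) = 0.048/0.296 = 0.1622.
P(Line=L5) = 0.086 + 0.149 + 0.079 + 0.015 = 0.329; P(Defect=none | Line=L5) = 0.086/0.329 = 0.2614.
Difference = -0.099.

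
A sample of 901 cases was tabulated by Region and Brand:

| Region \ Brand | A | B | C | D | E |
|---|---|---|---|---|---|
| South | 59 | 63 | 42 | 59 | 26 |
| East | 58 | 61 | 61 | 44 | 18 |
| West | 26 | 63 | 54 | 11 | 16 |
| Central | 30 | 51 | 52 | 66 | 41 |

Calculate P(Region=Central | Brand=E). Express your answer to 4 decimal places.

0.4059

Total with Brand=E: 26 + 18 + 16 + 41 = 101.
P(Region=Central | Brand=E) = 41/101 = 0.4059.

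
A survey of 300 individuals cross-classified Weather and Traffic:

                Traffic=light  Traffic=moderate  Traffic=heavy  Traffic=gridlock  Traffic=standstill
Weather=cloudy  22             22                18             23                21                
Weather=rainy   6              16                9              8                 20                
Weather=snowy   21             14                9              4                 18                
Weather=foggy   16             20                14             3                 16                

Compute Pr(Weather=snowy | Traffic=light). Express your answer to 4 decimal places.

Total with Traffic=light: 22 + 6 + 21 + 16 = 65.
P(Weather=snowy | Traffic=light) = 21/65 = 0.3231.

0.3231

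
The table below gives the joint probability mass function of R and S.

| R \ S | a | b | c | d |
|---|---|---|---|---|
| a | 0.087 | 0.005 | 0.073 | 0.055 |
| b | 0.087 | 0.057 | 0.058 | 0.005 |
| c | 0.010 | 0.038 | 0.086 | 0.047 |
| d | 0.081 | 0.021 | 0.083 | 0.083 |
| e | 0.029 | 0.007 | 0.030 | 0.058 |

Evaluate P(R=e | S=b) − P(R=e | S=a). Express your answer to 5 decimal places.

-0.04395

P(S=b) = 0.005 + 0.057 + 0.038 + 0.021 + 0.007 = 0.128; P(R=e | S=b) = 0.007/0.128 = 0.054688.
P(S=a) = 0.087 + 0.087 + 0.010 + 0.081 + 0.029 = 0.294; P(R=e | S=a) = 0.029/0.294 = 0.098639.
Difference = -0.04395.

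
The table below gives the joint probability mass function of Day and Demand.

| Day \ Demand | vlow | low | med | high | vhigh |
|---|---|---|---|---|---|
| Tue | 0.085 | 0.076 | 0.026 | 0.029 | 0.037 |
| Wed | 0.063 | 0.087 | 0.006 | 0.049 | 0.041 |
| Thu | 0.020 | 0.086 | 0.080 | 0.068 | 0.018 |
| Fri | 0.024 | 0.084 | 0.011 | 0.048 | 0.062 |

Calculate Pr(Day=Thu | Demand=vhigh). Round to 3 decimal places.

P(Demand=vhigh) = 0.037 + 0.041 + 0.018 + 0.062 = 0.158.
P(Day=Thu | Demand=vhigh) = 0.018/0.158 = 0.114.

0.114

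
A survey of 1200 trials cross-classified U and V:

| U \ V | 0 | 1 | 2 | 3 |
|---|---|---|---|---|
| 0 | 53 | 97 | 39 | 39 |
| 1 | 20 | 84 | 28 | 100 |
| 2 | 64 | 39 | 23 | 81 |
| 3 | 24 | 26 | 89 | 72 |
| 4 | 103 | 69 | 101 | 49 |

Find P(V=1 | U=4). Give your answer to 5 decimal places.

Total with U=4: 103 + 69 + 101 + 49 = 322.
P(V=1 | U=4) = 69/322 = 0.21429.

0.21429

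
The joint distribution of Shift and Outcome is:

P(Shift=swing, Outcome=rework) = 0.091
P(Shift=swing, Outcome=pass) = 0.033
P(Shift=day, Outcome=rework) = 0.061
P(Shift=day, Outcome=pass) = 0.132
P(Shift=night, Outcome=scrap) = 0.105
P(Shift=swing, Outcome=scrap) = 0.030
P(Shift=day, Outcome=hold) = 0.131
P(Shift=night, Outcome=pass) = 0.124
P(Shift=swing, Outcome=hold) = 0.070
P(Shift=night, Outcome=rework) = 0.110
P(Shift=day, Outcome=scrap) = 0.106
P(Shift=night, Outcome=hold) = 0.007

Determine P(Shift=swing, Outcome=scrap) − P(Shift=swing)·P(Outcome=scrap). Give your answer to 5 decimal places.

P(Shift=swing) = 0.033 + 0.091 + 0.030 + 0.070 = 0.224.
P(Outcome=scrap) = 0.106 + 0.030 + 0.105 = 0.241.
P(Shift=swing, Outcome=scrap) − P(Shift=swing)P(Outcome=scrap) = 0.030 − 0.224×0.241 = -0.02398.

-0.02398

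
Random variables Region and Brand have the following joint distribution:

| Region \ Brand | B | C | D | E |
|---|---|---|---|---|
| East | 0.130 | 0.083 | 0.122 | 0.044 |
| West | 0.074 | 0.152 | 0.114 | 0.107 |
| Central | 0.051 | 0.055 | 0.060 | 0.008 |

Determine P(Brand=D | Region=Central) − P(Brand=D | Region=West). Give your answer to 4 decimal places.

0.0898

P(Region=Central) = 0.051 + 0.055 + 0.060 + 0.008 = 0.174; P(Brand=D | Region=Central) = 0.060/0.174 = 0.34483.
P(Region=West) = 0.074 + 0.152 + 0.114 + 0.107 = 0.447; P(Brand=D | Region=West) = 0.114/0.447 = 0.25503.
Difference = 0.0898.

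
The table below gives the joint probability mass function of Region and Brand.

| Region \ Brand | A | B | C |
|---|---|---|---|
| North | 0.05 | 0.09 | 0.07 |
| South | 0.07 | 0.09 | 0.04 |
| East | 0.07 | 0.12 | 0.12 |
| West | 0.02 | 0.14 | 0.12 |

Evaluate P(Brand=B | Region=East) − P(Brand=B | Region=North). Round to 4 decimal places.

P(Region=East) = 0.07 + 0.12 + 0.12 = 0.31; P(Brand=B | Region=East) = 0.12/0.31 = 0.38710.
P(Region=North) = 0.05 + 0.09 + 0.07 = 0.21; P(Brand=B | Region=North) = 0.09/0.21 = 0.42857.
Difference = -0.0415.

-0.0415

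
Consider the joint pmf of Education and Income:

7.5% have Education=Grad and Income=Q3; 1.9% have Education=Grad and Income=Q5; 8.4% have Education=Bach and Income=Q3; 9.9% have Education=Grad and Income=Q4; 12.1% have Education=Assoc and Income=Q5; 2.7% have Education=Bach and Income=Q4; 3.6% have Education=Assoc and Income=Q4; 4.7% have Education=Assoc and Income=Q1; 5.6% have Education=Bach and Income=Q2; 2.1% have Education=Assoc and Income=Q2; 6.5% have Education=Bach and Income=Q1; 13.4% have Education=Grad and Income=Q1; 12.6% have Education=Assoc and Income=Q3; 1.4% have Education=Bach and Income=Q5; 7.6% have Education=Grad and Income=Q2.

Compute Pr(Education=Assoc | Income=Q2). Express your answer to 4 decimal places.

P(Income=Q2) = 0.021 + 0.056 + 0.076 = 0.153.
P(Education=Assoc | Income=Q2) = 0.021/0.153 = 0.1373.

0.1373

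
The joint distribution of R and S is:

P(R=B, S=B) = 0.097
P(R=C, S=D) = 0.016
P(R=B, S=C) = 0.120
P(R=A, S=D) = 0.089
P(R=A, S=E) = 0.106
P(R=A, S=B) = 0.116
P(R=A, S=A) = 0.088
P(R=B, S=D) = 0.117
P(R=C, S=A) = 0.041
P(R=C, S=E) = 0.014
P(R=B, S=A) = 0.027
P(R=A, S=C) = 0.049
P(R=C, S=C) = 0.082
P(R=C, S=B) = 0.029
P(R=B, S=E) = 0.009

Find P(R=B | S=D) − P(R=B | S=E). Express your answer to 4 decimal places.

0.4573

P(S=D) = 0.089 + 0.117 + 0.016 = 0.222; P(R=B | S=D) = 0.117/0.222 = 0.52703.
P(S=E) = 0.106 + 0.009 + 0.014 = 0.129; P(R=B | S=E) = 0.009/0.129 = 0.06977.
Difference = 0.4573.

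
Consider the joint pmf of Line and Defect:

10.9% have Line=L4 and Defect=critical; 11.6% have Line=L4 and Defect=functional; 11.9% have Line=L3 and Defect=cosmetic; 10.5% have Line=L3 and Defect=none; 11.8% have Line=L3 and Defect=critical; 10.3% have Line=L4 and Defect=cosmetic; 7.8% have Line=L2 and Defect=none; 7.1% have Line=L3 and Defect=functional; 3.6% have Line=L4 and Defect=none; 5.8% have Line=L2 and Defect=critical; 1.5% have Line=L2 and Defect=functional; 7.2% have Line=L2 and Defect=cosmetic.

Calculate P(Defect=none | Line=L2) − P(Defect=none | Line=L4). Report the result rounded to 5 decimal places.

P(Line=L2) = 0.078 + 0.072 + 0.015 + 0.058 = 0.223; P(Defect=none | Line=L2) = 0.078/0.223 = 0.349776.
P(Line=L4) = 0.036 + 0.103 + 0.116 + 0.109 = 0.364; P(Defect=none | Line=L4) = 0.036/0.364 = 0.098901.
Difference = 0.25087.

0.25087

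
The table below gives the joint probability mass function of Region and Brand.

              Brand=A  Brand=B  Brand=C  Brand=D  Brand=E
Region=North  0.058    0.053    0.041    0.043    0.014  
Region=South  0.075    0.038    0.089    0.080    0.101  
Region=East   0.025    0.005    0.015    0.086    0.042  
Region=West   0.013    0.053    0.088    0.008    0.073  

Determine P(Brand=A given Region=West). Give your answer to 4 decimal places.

P(Region=West) = 0.013 + 0.053 + 0.088 + 0.008 + 0.073 = 0.235.
P(Brand=A | Region=West) = 0.013/0.235 = 0.0553.

0.0553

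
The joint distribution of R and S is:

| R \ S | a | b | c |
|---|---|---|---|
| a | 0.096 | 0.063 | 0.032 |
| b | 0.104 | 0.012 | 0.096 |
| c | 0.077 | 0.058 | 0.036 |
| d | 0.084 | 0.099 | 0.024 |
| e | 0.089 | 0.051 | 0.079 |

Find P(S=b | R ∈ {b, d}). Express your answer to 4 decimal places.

P(R=b) = 0.104 + 0.012 + 0.096 = 0.212.
P(R=d) = 0.084 + 0.099 + 0.024 = 0.207.
P(R ∈ {b, d}) = 0.212 + 0.207 = 0.419; P(S=b, R ∈ {b, d}) = 0.012 + 0.099 = 0.111.
P(S=b | R ∈ {b, d}) = 0.111/0.419 = 0.2649.

0.2649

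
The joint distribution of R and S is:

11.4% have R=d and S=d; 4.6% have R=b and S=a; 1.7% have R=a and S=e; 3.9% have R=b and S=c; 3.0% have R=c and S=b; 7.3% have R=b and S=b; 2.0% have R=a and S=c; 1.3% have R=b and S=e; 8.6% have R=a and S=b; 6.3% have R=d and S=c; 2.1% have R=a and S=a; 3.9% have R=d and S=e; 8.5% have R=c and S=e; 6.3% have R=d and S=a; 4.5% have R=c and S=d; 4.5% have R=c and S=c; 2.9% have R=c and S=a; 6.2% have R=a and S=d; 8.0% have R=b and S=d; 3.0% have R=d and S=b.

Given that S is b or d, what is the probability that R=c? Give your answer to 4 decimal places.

0.1442

P(S=b) = 0.086 + 0.073 + 0.030 + 0.030 = 0.219.
P(S=d) = 0.062 + 0.080 + 0.045 + 0.114 = 0.301.
P(S ∈ {b, d}) = 0.219 + 0.301 = 0.520; P(R=c, S ∈ {b, d}) = 0.030 + 0.045 = 0.075.
P(R=c | S ∈ {b, d}) = 0.075/0.520 = 0.1442.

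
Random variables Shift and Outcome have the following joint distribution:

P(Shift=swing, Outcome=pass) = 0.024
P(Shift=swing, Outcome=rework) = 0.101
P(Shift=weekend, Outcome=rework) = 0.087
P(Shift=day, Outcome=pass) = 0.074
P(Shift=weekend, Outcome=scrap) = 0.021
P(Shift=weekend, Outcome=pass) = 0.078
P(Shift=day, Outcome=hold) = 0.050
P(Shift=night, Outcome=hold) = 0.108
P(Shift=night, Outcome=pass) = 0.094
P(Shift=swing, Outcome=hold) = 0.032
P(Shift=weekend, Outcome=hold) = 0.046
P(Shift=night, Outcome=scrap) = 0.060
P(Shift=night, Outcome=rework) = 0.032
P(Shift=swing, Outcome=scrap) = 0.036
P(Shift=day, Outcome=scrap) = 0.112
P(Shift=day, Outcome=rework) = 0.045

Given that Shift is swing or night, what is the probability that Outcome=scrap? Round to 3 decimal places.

0.197

P(Shift=swing) = 0.024 + 0.101 + 0.036 + 0.032 = 0.193.
P(Shift=night) = 0.094 + 0.032 + 0.060 + 0.108 = 0.294.
P(Shift ∈ {swing, night}) = 0.193 + 0.294 = 0.487; P(Outcome=scrap, Shift ∈ {swing, night}) = 0.036 + 0.060 = 0.096.
P(Outcome=scrap | Shift ∈ {swing, night}) = 0.096/0.487 = 0.197.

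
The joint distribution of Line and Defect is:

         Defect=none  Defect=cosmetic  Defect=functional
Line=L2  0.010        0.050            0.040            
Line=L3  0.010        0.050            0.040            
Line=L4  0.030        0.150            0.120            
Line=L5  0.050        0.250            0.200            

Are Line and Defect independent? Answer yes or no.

Every cell satisfies P(Line,Defect) = P(Line)·P(Defect). For instance P(Line=L5) = 0.500, P(Defect=cosmetic) = 0.500, and 0.500×0.500 = 0.250 matches the joint entry. So Line and Defect are independent.

yes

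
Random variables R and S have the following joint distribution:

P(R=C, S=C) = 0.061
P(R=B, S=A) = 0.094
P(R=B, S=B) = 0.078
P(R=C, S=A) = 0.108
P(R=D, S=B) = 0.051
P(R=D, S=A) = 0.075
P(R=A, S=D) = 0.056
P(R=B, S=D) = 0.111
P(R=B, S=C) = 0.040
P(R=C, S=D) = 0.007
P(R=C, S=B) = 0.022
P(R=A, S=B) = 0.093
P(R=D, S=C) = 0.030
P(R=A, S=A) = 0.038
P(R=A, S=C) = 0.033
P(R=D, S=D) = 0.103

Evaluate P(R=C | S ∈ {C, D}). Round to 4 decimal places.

0.1542

P(S=C) = 0.033 + 0.040 + 0.061 + 0.030 = 0.164.
P(S=D) = 0.056 + 0.111 + 0.007 + 0.103 = 0.277.
P(S ∈ {C, D}) = 0.164 + 0.277 = 0.441; P(R=C, S ∈ {C, D}) = 0.061 + 0.007 = 0.068.
P(R=C | S ∈ {C, D}) = 0.068/0.441 = 0.1542.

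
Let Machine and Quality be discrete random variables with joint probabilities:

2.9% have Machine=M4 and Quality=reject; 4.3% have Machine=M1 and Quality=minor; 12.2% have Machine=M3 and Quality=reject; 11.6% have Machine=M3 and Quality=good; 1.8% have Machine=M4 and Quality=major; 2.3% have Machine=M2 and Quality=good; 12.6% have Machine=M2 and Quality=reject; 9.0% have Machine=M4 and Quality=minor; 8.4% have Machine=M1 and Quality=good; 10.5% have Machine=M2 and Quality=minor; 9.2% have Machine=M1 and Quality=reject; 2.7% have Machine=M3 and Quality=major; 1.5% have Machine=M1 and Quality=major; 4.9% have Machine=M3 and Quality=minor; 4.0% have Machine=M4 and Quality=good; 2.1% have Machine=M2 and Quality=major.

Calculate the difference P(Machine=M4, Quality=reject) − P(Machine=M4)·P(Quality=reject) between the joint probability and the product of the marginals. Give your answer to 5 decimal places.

P(Machine=M4) = 0.040 + 0.090 + 0.018 + 0.029 = 0.177.
P(Quality=reject) = 0.092 + 0.126 + 0.122 + 0.029 = 0.369.
P(Machine=M4, Quality=reject) − P(Machine=M4)P(Quality=reject) = 0.029 − 0.177×0.369 = -0.03631.

-0.03631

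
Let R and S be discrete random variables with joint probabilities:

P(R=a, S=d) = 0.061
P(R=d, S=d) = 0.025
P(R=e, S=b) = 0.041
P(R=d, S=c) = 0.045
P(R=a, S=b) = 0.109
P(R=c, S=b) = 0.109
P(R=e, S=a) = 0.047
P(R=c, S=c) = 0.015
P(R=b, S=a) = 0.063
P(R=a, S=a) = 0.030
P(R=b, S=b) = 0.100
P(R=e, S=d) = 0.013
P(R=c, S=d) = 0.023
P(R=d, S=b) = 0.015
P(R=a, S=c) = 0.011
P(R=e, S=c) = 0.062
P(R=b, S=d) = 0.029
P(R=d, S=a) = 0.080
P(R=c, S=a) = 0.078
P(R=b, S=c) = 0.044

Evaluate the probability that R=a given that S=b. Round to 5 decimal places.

0.29144

P(S=b) = 0.109 + 0.100 + 0.109 + 0.015 + 0.041 = 0.374.
P(R=a | S=b) = 0.109/0.374 = 0.29144.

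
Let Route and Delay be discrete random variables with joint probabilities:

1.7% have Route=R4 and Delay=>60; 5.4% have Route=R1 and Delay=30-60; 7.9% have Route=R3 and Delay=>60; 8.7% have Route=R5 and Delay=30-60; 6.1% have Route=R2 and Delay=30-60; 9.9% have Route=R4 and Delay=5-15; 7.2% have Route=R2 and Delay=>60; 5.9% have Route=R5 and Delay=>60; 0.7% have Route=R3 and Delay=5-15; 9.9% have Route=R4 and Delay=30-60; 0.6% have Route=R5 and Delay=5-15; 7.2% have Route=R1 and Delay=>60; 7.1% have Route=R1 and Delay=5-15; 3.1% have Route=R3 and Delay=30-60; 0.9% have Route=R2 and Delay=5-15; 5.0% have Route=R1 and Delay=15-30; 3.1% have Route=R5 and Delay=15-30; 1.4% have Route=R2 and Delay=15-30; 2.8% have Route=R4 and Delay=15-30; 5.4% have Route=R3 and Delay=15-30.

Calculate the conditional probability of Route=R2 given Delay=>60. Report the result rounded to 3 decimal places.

P(Delay=>60) = 0.072 + 0.072 + 0.079 + 0.017 + 0.059 = 0.299.
P(Route=R2 | Delay=>60) = 0.072/0.299 = 0.241.

0.241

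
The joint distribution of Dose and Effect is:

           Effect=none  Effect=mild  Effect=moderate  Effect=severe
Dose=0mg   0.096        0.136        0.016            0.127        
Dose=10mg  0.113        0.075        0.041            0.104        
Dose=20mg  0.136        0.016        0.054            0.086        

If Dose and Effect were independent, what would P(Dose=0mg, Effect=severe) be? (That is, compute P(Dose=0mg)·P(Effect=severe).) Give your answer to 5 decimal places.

P(Dose=0mg) = 0.096 + 0.136 + 0.016 + 0.127 = 0.375.
P(Effect=severe) = 0.127 + 0.104 + 0.086 = 0.317.
Product: 0.375 × 0.317 = 0.11888.

0.11888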